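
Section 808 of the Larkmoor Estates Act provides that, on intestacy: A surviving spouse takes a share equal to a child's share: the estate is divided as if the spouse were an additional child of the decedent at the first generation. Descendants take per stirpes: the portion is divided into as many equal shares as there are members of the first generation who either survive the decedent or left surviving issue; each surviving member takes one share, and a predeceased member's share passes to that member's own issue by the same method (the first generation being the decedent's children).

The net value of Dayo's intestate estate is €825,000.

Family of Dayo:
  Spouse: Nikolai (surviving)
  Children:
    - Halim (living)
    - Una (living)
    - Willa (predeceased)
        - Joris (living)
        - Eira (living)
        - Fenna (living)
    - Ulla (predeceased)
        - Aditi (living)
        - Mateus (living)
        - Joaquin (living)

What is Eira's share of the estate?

Eira receives €55,000.

The spouse counts as an additional share at the children's level, so there are 5 primary shares of €165,000. Nikolai takes one such share (€165,000).
The children's combined portion (€660,000) is divided into 4 shares of €165,000: Halim and Una each take €165,000; Willa's €165,000 share passes to Willa's issue; Ulla's €165,000 share passes to Ulla's issue.
Willa's share (€165,000) is divided into 3 shares of €55,000: Joris, Eira, and Fenna each take €55,000.
Ulla's share (€165,000) is divided into 3 shares of €55,000: Aditi, Mateus, and Joaquin each take €55,000.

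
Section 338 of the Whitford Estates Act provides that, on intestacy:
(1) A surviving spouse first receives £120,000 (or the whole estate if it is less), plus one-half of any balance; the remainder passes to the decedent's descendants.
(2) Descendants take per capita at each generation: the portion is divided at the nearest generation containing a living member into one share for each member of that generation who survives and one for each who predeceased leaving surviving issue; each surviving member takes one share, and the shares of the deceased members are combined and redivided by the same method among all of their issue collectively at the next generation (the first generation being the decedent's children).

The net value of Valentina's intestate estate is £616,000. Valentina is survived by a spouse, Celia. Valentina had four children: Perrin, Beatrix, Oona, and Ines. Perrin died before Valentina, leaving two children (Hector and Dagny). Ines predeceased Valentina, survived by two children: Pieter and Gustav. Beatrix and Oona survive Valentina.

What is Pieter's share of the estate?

Celia first takes £120,000, leaving a balance of £496,000. Celia then takes one-half of the balance (£248,000), for a total of £368,000. The remaining £248,000 passes to the descendants.
The descendants' portion (£248,000) is divided at the children's generation into 4 shares of £62,000. Beatrix and Oona each take £62,000. The 2 shares of the deceased (Perrin and Ines) are combined into a pool of £124,000.
That pool (£124,000) is divided at the grandchildren's generation equally among Hector, Dagny, Pieter, and Gustav: £31,000 each.

Pieter receives £31,000.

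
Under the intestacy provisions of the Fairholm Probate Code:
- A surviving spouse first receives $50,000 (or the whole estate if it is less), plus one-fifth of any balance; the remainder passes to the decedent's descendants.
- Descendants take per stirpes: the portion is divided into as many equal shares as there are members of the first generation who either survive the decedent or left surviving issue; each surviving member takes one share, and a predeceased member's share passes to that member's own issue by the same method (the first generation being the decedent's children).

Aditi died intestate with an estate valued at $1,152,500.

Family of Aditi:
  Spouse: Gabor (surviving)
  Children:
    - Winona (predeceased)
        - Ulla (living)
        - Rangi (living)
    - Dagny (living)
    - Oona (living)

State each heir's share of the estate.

Gabor: $270,500; Ulla: $147,000; Rangi: $147,000; Dagny: $294,000; Oona: $294,000

Gabor first takes $50,000, leaving a balance of $1,102,500. Gabor then takes one-fifth of the balance ($220,500), for a total of $270,500. The remaining $882,000 passes to the descendants.
The descendants' portion ($882,000) is divided into 3 shares of $294,000: Dagny and Oona each take $294,000; Winona's $294,000 share passes to Winona's issue.
Winona's share ($294,000) is divided into 2 shares of $147,000: Ulla and Rangi each take $147,000.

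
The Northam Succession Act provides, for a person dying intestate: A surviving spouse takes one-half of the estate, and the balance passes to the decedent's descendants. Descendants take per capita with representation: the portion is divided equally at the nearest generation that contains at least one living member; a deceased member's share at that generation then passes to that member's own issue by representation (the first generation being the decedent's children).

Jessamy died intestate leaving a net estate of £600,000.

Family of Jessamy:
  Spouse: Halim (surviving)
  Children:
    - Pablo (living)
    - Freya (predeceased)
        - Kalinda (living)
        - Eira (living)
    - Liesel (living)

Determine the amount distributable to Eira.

Eira receives £50,000.

Halim takes one-half of £600,000 = £300,000. The remaining £300,000 passes to the descendants.
The descendants' portion (£300,000) is divided into 3 shares of £100,000: Pablo and Liesel each take £100,000; Freya's £100,000 share passes to Freya's issue.
Freya's share (£100,000) is divided into 2 shares of £50,000: Kalinda and Eira each take £50,000.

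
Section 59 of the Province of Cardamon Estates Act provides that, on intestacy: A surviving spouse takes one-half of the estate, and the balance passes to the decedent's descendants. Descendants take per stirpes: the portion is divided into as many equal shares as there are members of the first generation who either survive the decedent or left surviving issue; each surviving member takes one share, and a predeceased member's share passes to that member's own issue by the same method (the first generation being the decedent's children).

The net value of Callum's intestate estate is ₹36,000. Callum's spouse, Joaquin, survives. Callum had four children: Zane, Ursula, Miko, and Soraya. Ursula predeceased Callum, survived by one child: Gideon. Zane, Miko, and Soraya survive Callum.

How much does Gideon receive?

Gideon receives ₹4,500.

Joaquin takes one-half of ₹36,000 = ₹18,000. The remaining ₹18,000 passes to the descendants.
The descendants' portion (₹18,000) is divided into 4 shares of ₹4,500: Zane, Miko, and Soraya each take ₹4,500; Ursula's ₹4,500 share passes to Ursula's issue.
Ursula's share (₹4,500) passes entirely to Gideon.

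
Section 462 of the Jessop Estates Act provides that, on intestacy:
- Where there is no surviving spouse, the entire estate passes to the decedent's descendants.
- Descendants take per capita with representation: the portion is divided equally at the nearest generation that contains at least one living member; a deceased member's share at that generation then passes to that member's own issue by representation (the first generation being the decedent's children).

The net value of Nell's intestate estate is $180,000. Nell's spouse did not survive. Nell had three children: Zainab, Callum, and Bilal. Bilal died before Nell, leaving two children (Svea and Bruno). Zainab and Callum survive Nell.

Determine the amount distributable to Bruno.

The entire $180,000 passes to the descendants.
That amount ($180,000) is divided into 3 shares of $60,000: Zainab and Callum each take $60,000; Bilal's $60,000 share passes to Bilal's issue.
Bilal's share ($60,000) is divided into 2 shares of $30,000: Svea and Bruno each take $30,000.

Bruno receives $30,000.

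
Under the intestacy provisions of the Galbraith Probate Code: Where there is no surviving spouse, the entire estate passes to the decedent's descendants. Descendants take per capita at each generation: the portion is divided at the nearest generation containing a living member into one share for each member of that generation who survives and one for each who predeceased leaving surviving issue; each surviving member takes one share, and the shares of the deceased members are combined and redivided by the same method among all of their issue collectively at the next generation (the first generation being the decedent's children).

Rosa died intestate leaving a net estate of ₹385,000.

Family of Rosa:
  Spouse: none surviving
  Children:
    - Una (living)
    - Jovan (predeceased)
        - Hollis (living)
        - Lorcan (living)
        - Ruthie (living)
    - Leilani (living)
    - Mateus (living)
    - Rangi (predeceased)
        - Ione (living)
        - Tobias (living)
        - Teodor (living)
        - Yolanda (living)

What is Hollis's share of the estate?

Hollis receives ₹22,000.

The entire ₹385,000 passes to the descendants.
That amount (₹385,000) is divided at the children's generation into 5 shares of ₹77,000. Una, Leilani, and Mateus each take ₹77,000. The 2 shares of the deceased (Jovan and Rangi) are combined into a pool of ₹154,000.
That pool (₹154,000) is divided at the grandchildren's generation equally among Hollis, Lorcan, Ruthie, Ione, Tobias, Teodor, and Yolanda: ₹22,000 each.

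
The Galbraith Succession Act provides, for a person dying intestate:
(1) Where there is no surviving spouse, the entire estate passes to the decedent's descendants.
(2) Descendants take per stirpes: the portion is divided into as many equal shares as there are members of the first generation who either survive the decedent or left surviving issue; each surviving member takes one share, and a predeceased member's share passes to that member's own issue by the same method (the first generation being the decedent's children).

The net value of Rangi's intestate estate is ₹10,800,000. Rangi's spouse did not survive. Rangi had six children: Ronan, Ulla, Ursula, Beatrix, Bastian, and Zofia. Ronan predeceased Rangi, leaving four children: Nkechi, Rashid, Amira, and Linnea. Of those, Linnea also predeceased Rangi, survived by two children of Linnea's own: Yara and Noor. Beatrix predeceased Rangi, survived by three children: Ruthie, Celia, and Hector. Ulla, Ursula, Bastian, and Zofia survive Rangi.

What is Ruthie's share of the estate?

The entire ₹10,800,000 passes to the descendants.
That amount (₹10,800,000) is divided into 6 shares of ₹1,800,000: Ulla, Ursula, Bastian, and Zofia each take ₹1,800,000; Ronan's ₹1,800,000 share passes to Ronan's issue; Beatrix's ₹1,800,000 share passes to Beatrix's issue.
Ronan's share (₹1,800,000) is divided into 4 shares of ₹450,000: Nkechi, Rashid, and Amira each take ₹450,000; Linnea's ₹450,000 share passes to Linnea's issue.
Linnea's share (₹450,000) is divided into 2 shares of ₹225,000: Yara and Noor each take ₹225,000.
Beatrix's share (₹1,800,000) is divided into 3 shares of ₹600,000: Ruthie, Celia, and Hector each take ₹600,000.

Ruthie receives ₹600,000.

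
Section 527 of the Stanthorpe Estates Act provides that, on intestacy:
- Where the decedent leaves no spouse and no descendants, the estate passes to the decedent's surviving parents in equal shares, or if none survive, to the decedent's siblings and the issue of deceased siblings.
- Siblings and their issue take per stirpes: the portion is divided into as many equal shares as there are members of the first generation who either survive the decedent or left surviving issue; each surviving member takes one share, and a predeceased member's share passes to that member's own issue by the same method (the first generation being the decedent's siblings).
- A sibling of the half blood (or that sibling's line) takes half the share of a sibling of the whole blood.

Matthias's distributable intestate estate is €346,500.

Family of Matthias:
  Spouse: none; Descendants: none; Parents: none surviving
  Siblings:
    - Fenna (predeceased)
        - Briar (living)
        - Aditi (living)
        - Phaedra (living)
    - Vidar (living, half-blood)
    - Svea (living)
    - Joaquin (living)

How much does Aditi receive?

Aditi receives €33,000.

The entire €346,500 passes to the siblings and their issue.
Counting each half-blood sibling's line as half a unit, there are 7/2 units in €346,500, so one unit is €99,000. Whole-blood lines (Fenna, Svea, and Joaquin) take €99,000 each; half-blood lines (Vidar) take €49,500 each.
Fenna's share (€99,000) is divided into 3 shares of €33,000: Briar, Aditi, and Phaedra each take €33,000.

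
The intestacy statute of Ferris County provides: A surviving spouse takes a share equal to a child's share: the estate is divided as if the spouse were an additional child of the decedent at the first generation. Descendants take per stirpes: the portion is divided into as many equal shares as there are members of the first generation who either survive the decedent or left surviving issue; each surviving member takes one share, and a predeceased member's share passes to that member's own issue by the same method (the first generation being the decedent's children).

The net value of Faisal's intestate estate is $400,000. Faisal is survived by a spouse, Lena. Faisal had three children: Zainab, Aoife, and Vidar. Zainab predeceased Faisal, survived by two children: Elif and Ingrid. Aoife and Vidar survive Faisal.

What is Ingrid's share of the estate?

The spouse counts as an additional share at the children's level, so there are 4 primary shares of $100,000. Lena takes one such share ($100,000).
The children's combined portion ($300,000) is divided into 3 shares of $100,000: Aoife and Vidar each take $100,000; Zainab's $100,000 share passes to Zainab's issue.
Zainab's share ($100,000) is divided into 2 shares of $50,000: Elif and Ingrid each take $50,000.

Ingrid receives $50,000.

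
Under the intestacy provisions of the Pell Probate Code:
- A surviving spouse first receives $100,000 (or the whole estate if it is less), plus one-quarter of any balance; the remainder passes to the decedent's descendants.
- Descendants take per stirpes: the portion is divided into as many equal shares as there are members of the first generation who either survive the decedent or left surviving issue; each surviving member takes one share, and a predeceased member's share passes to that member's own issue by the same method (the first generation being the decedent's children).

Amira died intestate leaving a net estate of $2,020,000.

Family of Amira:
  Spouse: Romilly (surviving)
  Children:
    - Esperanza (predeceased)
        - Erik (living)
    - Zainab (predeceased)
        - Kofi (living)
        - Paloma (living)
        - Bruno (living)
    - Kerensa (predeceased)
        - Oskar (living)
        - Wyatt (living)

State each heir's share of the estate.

Romilly: $580,000; Erik: $480,000; Kofi: $160,000; Paloma: $160,000; Bruno: $160,000; Oskar: $240,000; Wyatt: $240,000

Romilly first takes $100,000, leaving a balance of $1,920,000. Romilly then takes one-quarter of the balance ($480,000), for a total of $580,000. The remaining $1,440,000 passes to the descendants.
The descendants' portion ($1,440,000) is divided into 3 shares of $480,000: Esperanza's $480,000 share passes to Esperanza's issue; Zainab's $480,000 share passes to Zainab's issue; Kerensa's $480,000 share passes to Kerensa's issue.
Esperanza's share ($480,000) passes entirely to Erik.
Zainab's share ($480,000) is divided into 3 shares of $160,000: Kofi, Paloma, and Bruno each take $160,000.
Kerensa's share ($480,000) is divided into 2 shares of $240,000: Oskar and Wyatt each take $240,000.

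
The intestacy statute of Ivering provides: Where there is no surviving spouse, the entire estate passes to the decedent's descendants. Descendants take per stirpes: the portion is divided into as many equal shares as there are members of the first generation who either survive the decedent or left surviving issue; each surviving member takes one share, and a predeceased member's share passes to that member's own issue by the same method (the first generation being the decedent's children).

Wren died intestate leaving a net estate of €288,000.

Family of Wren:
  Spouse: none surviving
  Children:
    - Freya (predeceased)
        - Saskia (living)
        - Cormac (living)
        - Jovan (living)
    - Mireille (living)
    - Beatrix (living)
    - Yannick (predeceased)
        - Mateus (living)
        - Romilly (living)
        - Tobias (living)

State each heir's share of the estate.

The entire €288,000 passes to the descendants.
That amount (€288,000) is divided into 4 shares of €72,000: Mireille and Beatrix each take €72,000; Freya's €72,000 share passes to Freya's issue; Yannick's €72,000 share passes to Yannick's issue.
Freya's share (€72,000) is divided into 3 shares of €24,000: Saskia, Cormac, and Jovan each take €24,000.
Yannick's share (€72,000) is divided into 3 shares of €24,000: Mateus, Romilly, and Tobias each take €24,000.

Saskia: €24,000; Cormac: €24,000; Jovan: €24,000; Mireille: €72,000; Beatrix: €72,000; Mateus: €24,000; Romilly: €24,000; Tobias: €24,000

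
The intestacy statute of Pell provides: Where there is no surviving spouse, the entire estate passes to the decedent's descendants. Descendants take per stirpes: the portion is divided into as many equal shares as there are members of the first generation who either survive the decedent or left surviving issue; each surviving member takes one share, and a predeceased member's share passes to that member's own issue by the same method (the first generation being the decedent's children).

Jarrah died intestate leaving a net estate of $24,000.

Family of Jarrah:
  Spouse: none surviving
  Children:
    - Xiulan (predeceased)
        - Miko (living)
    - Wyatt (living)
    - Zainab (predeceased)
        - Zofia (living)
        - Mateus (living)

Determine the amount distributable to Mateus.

The entire $24,000 passes to the descendants.
That amount ($24,000) is divided into 3 shares of $8,000: Wyatt takes $8,000; Xiulan's $8,000 share passes to Xiulan's issue; Zainab's $8,000 share passes to Zainab's issue.
Xiulan's share ($8,000) passes entirely to Miko.
Zainab's share ($8,000) is divided into 2 shares of $4,000: Zofia and Mateus each take $4,000.

Mateus receives $4,000.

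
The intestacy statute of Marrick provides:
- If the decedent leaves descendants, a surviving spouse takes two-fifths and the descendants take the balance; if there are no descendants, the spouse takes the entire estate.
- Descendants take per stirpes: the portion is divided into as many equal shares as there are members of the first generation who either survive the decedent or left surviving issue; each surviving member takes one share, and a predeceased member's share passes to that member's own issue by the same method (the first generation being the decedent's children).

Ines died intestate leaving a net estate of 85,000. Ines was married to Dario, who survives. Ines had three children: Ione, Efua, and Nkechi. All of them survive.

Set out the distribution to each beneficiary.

Dario takes two-fifths of 85,000 = 34,000. The remaining 51,000 passes to the descendants.
The descendants' portion (51,000) is divided into 3 shares of 17,000: Ione, Efua, and Nkechi each take 17,000.

Dario: 34,000; Ione: 17,000; Efua: 17,000; Nkechi: 17,000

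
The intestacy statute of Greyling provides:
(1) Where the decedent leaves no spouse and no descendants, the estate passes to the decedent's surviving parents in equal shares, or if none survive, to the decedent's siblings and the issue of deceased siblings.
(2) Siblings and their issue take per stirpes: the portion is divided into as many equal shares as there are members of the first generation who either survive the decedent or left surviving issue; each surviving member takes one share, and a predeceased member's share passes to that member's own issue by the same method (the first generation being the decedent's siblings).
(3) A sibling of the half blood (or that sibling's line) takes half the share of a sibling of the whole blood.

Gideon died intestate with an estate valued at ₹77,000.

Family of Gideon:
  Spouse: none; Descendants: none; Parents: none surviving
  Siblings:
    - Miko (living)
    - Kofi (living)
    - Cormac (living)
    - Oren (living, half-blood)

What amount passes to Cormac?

Cormac receives ₹22,000.

The entire ₹77,000 passes to the siblings and their issue.
Counting each half-blood sibling's line as half a unit, there are 7/2 units in ₹77,000, so one unit is ₹22,000. Whole-blood lines (Miko, Kofi, and Cormac) take ₹22,000 each; half-blood lines (Oren) take ₹11,000 each.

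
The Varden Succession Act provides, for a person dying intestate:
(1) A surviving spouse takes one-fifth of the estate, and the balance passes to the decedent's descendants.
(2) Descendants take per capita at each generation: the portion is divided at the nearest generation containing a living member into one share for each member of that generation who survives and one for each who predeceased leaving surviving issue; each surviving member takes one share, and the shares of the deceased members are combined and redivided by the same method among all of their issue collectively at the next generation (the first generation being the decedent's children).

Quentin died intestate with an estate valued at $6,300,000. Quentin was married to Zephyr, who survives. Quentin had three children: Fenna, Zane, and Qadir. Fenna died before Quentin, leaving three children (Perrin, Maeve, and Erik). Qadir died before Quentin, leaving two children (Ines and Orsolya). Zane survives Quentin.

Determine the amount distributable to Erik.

Zephyr takes one-fifth of $6,300,000 = $1,260,000. The remaining $5,040,000 passes to the descendants.
The descendants' portion ($5,040,000) is divided at the children's generation into 3 shares of $1,680,000. Zane takes $1,680,000. The 2 shares of the deceased (Fenna and Qadir) are combined into a pool of $3,360,000.
That pool ($3,360,000) is divided at the grandchildren's generation equally among Perrin, Maeve, Erik, Ines, and Orsolya: $672,000 each.

Erik receives $672,000.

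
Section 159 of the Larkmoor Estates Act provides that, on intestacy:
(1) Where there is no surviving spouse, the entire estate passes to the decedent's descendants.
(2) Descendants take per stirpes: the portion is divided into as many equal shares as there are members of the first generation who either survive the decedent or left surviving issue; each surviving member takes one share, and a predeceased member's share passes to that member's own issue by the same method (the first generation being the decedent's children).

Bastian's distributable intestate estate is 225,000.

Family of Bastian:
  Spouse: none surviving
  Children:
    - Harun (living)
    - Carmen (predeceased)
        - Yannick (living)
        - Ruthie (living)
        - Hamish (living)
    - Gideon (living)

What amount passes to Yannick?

Yannick receives 25,000.

The entire 225,000 passes to the descendants.
That amount (225,000) is divided into 3 shares of 75,000: Harun and Gideon each take 75,000; Carmen's 75,000 share passes to Carmen's issue.
Carmen's share (75,000) is divided into 3 shares of 25,000: Yannick, Ruthie, and Hamish each take 25,000.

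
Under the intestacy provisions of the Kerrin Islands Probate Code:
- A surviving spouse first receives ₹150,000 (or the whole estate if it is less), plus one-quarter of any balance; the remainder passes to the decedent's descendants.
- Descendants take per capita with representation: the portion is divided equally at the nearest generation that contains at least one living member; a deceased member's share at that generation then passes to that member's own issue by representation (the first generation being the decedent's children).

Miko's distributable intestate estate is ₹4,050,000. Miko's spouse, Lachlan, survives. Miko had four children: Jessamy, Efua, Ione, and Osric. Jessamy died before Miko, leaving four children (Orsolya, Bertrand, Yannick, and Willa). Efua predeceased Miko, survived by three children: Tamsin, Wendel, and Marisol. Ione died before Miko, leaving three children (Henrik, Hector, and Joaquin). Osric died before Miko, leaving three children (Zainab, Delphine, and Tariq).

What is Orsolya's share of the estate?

Orsolya receives ₹225,000.

Lachlan first takes ₹150,000, leaving a balance of ₹3,900,000. Lachlan then takes one-quarter of the balance (₹975,000), for a total of ₹1,125,000. The remaining ₹2,925,000 passes to the descendants.
No child survives, so the initial division is made at the grandchildren's generation.
The descendants' portion (₹2,925,000) is divided into 13 shares of ₹225,000: Orsolya, Bertrand, Yannick, Willa, Tamsin, Wendel, Marisol, Henrik, Hector, Joaquin, Zainab, Delphine, and Tariq each take ₹225,000.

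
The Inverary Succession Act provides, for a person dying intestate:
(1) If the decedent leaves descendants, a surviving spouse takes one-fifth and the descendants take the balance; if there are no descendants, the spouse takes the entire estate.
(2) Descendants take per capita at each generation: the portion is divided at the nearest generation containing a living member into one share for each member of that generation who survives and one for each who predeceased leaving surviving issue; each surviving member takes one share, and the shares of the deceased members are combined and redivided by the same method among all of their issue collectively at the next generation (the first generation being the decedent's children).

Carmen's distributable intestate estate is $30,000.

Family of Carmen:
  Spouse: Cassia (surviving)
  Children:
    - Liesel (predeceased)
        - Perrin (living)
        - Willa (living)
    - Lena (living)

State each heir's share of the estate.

Cassia: $6,000; Perrin: $6,000; Willa: $6,000; Lena: $12,000

Cassia takes one-fifth of $30,000 = $6,000. The remaining $24,000 passes to the descendants.
The descendants' portion ($24,000) is divided at the children's generation into 2 shares of $12,000. Lena takes $12,000. The remaining share for the deceased Liesel ($12,000) is carried to the next generation.
That pool ($12,000) is divided at the grandchildren's generation equally among Perrin and Willa: $6,000 each.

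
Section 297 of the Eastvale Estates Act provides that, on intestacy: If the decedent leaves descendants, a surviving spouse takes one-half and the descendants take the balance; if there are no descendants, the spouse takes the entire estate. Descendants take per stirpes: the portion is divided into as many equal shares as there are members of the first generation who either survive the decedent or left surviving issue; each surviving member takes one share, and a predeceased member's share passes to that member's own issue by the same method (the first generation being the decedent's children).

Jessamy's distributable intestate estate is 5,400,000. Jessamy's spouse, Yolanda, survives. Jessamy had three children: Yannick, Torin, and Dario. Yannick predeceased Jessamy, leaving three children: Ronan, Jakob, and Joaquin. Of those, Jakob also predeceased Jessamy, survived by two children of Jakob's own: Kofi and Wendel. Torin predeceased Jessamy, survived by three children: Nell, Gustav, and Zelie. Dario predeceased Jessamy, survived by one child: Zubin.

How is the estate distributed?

Yolanda takes one-half of 5,400,000 = 2,700,000. The remaining 2,700,000 passes to the descendants.
The descendants' portion (2,700,000) is divided into 3 shares of 900,000: Yannick's 900,000 share passes to Yannick's issue; Torin's 900,000 share passes to Torin's issue; Dario's 900,000 share passes to Dario's issue.
Yannick's share (900,000) is divided into 3 shares of 300,000: Ronan and Joaquin each take 300,000; Jakob's 300,000 share passes to Jakob's issue.
Jakob's share (300,000) is divided into 2 shares of 150,000: Kofi and Wendel each take 150,000.
Torin's share (900,000) is divided into 3 shares of 300,000: Nell, Gustav, and Zelie each take 300,000.
Dario's share (900,000) passes entirely to Zubin.

Yolanda: 2,700,000; Ronan: 300,000; Kofi: 150,000; Wendel: 150,000; Joaquin: 300,000; Nell: 300,000; Gustav: 300,000; Zelie: 300,000; Zubin: 900,000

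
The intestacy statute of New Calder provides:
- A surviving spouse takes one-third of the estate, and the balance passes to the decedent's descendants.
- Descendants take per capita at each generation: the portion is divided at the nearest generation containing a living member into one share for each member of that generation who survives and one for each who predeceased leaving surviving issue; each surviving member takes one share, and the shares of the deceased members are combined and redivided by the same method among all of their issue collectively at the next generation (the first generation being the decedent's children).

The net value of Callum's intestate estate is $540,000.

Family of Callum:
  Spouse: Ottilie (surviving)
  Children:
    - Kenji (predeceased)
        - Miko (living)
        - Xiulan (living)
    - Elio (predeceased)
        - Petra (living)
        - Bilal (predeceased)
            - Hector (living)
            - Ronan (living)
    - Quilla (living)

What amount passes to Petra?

Ottilie takes one-third of $540,000 = $180,000. The remaining $360,000 passes to the descendants.
The descendants' portion ($360,000) is divided at the children's generation into 3 shares of $120,000. Quilla takes $120,000. The 2 shares of the deceased (Kenji and Elio) are combined into a pool of $240,000.
That pool ($240,000) is divided at the grandchildren's generation into 4 shares of $60,000. Miko, Xiulan, and Petra each take $60,000. The remaining share for the deceased Bilal ($60,000) is carried to the next generation.
That pool ($60,000) is divided at the great-grandchildren's generation equally among Hector and Ronan: $30,000 each.

Petra receives $60,000.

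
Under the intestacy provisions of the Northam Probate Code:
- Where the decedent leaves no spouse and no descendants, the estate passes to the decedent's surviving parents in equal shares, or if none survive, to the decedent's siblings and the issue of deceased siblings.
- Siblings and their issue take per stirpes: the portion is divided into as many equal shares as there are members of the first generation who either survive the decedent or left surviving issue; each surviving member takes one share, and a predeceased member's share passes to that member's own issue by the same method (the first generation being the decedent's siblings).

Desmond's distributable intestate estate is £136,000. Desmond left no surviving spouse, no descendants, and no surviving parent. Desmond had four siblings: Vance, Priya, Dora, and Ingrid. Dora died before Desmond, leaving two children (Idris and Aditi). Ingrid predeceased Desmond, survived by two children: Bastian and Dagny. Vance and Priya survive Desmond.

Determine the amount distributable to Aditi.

Aditi receives £17,000.

The entire £136,000 passes to the siblings and their issue.
That amount (£136,000) is divided into 4 shares of £34,000: Vance and Priya each take £34,000; Dora's £34,000 share passes to Dora's issue; Ingrid's £34,000 share passes to Ingrid's issue.
Dora's share (£34,000) is divided into 2 shares of £17,000: Idris and Aditi each take £17,000.
Ingrid's share (£34,000) is divided into 2 shares of £17,000: Bastian and Dagny each take £17,000.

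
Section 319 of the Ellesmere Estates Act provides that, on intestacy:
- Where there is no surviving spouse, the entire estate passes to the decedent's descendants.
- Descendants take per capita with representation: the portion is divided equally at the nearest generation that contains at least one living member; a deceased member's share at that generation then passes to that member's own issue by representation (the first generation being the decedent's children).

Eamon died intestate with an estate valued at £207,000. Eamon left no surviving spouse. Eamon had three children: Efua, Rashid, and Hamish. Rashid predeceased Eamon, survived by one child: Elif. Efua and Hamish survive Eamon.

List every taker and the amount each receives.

Efua: £69,000; Elif: £69,000; Hamish: £69,000

The entire £207,000 passes to the descendants.
That amount (£207,000) is divided into 3 shares of £69,000: Efua and Hamish each take £69,000; Rashid's £69,000 share passes to Rashid's issue.
Rashid's share (£69,000) passes entirely to Elif.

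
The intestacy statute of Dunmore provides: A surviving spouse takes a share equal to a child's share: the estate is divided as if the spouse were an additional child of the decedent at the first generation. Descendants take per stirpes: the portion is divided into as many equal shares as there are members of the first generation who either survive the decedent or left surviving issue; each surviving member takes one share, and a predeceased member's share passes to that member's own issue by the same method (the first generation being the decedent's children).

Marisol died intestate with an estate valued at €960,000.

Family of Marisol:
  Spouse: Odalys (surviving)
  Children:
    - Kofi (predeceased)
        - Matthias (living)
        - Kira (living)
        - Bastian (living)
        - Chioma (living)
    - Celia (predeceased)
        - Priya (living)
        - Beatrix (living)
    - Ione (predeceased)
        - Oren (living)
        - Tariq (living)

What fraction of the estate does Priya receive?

Priya receives 1/8 of the estate.

The spouse counts as an additional share at the children's level, so there are 4 primary shares of €240,000. Odalys takes one such share (€240,000).
The children's combined portion (€720,000) is divided into 3 shares of €240,000: Kofi's €240,000 share passes to Kofi's issue; Celia's €240,000 share passes to Celia's issue; Ione's €240,000 share passes to Ione's issue.
Kofi's share (€240,000) is divided into 4 shares of €60,000: Matthias, Kira, Bastian, and Chioma each take €60,000.
Celia's share (€240,000) is divided into 2 shares of €120,000: Priya and Beatrix each take €120,000.
Ione's share (€240,000) is divided into 2 shares of €120,000: Oren and Tariq each take €120,000.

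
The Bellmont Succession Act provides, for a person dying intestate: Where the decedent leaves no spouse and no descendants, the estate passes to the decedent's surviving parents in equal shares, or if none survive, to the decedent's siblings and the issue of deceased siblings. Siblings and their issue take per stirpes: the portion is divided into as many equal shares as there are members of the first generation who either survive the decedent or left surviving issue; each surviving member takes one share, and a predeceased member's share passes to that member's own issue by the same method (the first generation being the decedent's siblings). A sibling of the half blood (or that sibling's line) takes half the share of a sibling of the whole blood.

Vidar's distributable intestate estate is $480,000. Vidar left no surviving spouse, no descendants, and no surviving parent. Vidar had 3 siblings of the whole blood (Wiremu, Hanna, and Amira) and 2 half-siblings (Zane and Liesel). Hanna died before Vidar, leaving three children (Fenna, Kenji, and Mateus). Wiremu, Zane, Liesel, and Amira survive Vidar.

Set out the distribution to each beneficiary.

The entire $480,000 passes to the siblings and their issue.
Counting each half-blood sibling's line as half a unit, there are 4 units in $480,000, so one unit is $120,000. Whole-blood lines (Wiremu, Hanna, and Amira) take $120,000 each; half-blood lines (Zane and Liesel) take $60,000 each.
Hanna's share ($120,000) is divided into 3 shares of $40,000: Fenna, Kenji, and Mateus each take $40,000.

Wiremu: $120,000; Zane: $60,000; Liesel: $60,000; Fenna: $40,000; Kenji: $40,000; Mateus: $40,000; Amira: $120,000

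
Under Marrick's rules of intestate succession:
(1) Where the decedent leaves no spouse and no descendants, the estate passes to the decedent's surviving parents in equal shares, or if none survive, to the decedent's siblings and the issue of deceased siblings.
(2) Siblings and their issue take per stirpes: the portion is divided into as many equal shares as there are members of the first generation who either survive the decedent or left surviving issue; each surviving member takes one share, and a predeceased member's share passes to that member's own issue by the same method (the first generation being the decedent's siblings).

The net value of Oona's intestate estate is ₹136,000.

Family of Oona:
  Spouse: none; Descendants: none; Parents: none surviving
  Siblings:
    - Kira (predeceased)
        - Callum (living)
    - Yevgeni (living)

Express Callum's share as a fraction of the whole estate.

The entire ₹136,000 passes to the siblings and their issue.
That amount (₹136,000) is divided into 2 shares of ₹68,000: Yevgeni takes ₹68,000; Kira's ₹68,000 share passes to Kira's issue.
Kira's share (₹68,000) passes entirely to Callum.

Callum receives 1/2 of the estate.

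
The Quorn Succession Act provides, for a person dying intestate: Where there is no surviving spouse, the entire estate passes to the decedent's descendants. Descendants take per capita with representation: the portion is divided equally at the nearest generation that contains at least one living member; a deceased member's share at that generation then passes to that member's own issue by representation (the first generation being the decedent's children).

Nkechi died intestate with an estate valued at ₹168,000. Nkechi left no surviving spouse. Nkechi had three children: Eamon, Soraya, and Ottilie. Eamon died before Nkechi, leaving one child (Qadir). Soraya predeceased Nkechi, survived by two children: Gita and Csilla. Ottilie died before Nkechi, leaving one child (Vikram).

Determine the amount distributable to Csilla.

The entire ₹168,000 passes to the descendants.
No child survives, so the initial division is made at the grandchildren's generation.
That amount (₹168,000) is divided into 4 shares of ₹42,000: Qadir, Gita, Csilla, and Vikram each take ₹42,000.

Csilla receives ₹42,000.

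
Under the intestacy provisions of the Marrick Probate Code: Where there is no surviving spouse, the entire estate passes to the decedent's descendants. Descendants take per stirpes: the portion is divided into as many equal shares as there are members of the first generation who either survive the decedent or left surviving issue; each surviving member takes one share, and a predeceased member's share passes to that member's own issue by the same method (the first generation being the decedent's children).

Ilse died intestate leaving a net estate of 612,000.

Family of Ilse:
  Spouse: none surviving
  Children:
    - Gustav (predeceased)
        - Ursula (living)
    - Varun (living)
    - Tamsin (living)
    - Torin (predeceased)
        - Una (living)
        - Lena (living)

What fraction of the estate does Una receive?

The entire 612,000 passes to the descendants.
That amount (612,000) is divided into 4 shares of 153,000: Varun and Tamsin each take 153,000; Gustav's 153,000 share passes to Gustav's issue; Torin's 153,000 share passes to Torin's issue.
Gustav's share (153,000) passes entirely to Ursula.
Torin's share (153,000) is divided into 2 shares of 76,500: Una and Lena each take 76,500.

Una receives 1/8 of the estate.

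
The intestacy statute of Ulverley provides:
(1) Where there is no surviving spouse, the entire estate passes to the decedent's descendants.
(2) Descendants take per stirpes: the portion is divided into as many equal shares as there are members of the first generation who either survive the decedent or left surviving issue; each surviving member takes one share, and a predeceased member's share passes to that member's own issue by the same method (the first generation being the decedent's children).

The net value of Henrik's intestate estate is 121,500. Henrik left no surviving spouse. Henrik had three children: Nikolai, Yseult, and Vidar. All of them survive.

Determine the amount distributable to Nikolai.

Nikolai receives 40,500.

The entire 121,500 passes to the descendants.
That amount (121,500) is divided into 3 shares of 40,500: Nikolai, Yseult, and Vidar each take 40,500.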